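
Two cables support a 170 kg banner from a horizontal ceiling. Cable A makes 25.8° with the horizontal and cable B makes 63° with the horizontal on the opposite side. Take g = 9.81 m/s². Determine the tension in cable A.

Weight W = 170 × 9.81 = 1668 N acts straight down.
Horizontal: T_A cos 25.8° = T_B cos 63°  →  T_B = 1.983 T_A.
Vertical: T_A sin 25.8° + T_B sin 63° = 1668.
Substituting the horizontal relation into the vertical equation gives 2.202 T_A = 1668, so T_A = 757.3 N.

T_A ≈ 757 N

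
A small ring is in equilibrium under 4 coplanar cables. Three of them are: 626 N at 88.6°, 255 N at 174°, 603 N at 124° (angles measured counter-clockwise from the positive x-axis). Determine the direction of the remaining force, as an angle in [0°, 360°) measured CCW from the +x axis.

Sum the known components: ΣF_x = -575.5 N, ΣF_y = 1152 N.
For equilibrium the remaining force must supply (−ΣF_x, −ΣF_y) = (575.5, -1152) N.
Magnitude = √((575.5)² + (-1152)²) = 1288 N; direction = atan2(-1152, 575.5) = 296.5°.

θ ≈ 297°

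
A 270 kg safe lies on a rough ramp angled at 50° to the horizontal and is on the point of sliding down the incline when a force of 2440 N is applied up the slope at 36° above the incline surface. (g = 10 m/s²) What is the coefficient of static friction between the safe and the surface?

On the verge of sliding down the incline, friction is at its maximum μN and acts up the slope.
Perpendicular to incline: N = W cos 50° − P sin 36° = 1736 − 1434 = 301.3 N.
Along incline: P cos 36° + μN = W sin 50° → μ = (W sin 50° − P cos 36°) / N = 0.313.

μ ≈ 0.313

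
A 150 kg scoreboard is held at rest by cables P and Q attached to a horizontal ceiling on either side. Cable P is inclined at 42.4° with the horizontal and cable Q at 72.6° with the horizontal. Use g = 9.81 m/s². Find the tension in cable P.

Weight W = 150 × 9.81 = 1472 N acts straight down.
Horizontal: T_P cos 42.4° = T_Q cos 72.6°  →  T_Q = 2.469 T_P.
Vertical: T_P sin 42.4° + T_Q sin 72.6° = 1472.
Substituting the horizontal relation into the vertical equation gives 3.031 T_P = 1472, so T_P = 485.5 N.

T_P ≈ 486 N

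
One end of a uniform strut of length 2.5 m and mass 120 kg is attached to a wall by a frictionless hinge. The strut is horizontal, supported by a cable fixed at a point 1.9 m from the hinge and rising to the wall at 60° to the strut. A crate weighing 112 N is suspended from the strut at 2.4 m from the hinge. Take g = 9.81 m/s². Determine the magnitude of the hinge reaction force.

Take torques about the hinge: T sin 60° · 1.9 = 120×9.81×1.25 + 112×2.4 = 1740.3 N·m.
So T = 1740.3 / (0.8660 × 1.9) = 1057.6 N.
ΣF_x = 0: H_x = T cos 60° = 528.82 N.
ΣF_y = 0: H_y = (120×9.81 + 112) − T sin 60° = 1289.2 − 915.95 = 373.25 N.
|H| = √(H_x² + H_y²) = √((528.82)² + (373.25)²) = 647.28 N.

|H| ≈ 647 N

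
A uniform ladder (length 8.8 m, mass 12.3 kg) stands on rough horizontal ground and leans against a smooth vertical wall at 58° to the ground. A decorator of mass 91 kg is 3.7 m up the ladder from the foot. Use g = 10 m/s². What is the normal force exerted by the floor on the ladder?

N_floor ≈ 1030 N

ΣF_y = 0: N_floor = 12.3×10 + 91×10 = 1033 N.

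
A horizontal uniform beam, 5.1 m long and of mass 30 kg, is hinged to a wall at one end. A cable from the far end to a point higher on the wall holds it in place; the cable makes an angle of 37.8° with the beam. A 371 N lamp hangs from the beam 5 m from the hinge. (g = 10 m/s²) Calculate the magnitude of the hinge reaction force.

Take torques about the hinge: T sin 37.8° · 5.1 = 30×10×2.55 + 371×5 = 2620 N·m.
So T = 2620 / (0.6129 × 5.1) = 838.18 N.
ΣF_x = 0: H_x = T cos 37.8° = 662.29 N.
ΣF_y = 0: H_y = (30×10 + 371) − T sin 37.8° = 671 − 513.73 = 157.27 N.
|H| = √(H_x² + H_y²) = √((662.29)² + (157.27)²) = 680.71 N.

|H| ≈ 681 N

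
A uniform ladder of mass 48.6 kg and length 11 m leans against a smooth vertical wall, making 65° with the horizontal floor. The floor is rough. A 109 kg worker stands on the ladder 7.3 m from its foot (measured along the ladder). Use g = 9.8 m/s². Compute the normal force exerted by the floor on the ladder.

N_floor ≈ 1540 N

ΣF_y = 0: N_floor = 48.6×9.8 + 109×9.8 = 1544.5 N.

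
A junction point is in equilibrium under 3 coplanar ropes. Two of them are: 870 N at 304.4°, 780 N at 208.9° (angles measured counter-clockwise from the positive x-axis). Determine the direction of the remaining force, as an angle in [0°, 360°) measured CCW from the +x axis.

θ ≈ 80.1°

Sum the known components: ΣF_x = -191.3 N, ΣF_y = -1095 N.
For equilibrium the remaining force must supply (−ΣF_x, −ΣF_y) = (191.3, 1095) N.
Magnitude = √((191.3)² + (1095)²) = 1111 N; direction = atan2(1095, 191.3) = 80.1°.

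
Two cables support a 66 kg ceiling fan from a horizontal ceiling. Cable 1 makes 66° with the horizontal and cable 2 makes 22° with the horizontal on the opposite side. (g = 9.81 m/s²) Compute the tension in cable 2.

T_2 ≈ 264 N

Weight W = 66 × 9.81 = 647.5 N acts straight down.
Horizontal: T_1 cos 66° = T_2 cos 22°  →  T_1 = 2.28 T_2.
Vertical: T_1 sin 66° + T_2 sin 22° = 647.5.
Substituting the horizontal relation into the vertical equation gives 2.457 T_2 = 647.5, so T_2 = 263.5 N.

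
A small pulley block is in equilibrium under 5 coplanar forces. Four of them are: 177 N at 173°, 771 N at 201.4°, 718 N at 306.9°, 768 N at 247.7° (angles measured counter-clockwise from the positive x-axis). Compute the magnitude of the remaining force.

F ≈ 1720 N

Sum the known components: ΣF_x = -753.8 N, ΣF_y = -1544 N.
For equilibrium the remaining force must supply (−ΣF_x, −ΣF_y) = (753.8, 1544) N.
Magnitude = √((753.8)² + (1544)²) = 1719 N; direction = atan2(1544, 753.8) = 64.0°.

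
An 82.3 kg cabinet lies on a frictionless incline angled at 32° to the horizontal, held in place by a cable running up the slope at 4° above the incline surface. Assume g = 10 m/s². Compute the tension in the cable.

T ≈ 437 N

Take axes along and perpendicular to the incline. Weight components: W sin 32° = 436.1 N down-slope, W cos 32° = 697.9 N into the surface.
Along incline: T cos 4° = W sin 32° → T = 437.2 N.
Perpendicular: N = W cos 32° − T sin 4° = 667.4 N.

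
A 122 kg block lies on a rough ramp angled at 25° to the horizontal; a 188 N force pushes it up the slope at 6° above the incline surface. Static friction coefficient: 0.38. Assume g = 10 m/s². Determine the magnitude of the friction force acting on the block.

f ≈ 329 N

Axes along / perpendicular to the incline. W sin 25° = 515.6 N down-slope; W cos 25° = 1106 N into the surface.
Perpendicular: N = W cos 25° − P sin 6° = 1106 − 19.65 = 1086 N.
Along incline: P cos 6° + f = W sin 25° (friction acts up-slope) → f = 515.6 − 187 = 328.6 N.
|f| = 328.6 N ≤ μN = 412.7 N, so the block is indeed static.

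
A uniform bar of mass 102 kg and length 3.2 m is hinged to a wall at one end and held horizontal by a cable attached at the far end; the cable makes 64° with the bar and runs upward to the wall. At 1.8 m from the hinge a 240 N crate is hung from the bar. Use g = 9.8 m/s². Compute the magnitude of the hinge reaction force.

|H| ≈ 679 N

Take torques about the hinge: T sin 64° · 3.2 = 102×9.8×1.6 + 240×1.8 = 2031.4 N·m.
So T = 2031.4 / (0.8988 × 3.2) = 706.28 N.
ΣF_x = 0: H_x = T cos 64° = 309.61 N.
ΣF_y = 0: H_y = (102×9.8 + 240) − T sin 64° = 1239.6 − 634.8 = 604.8 N.
|H| = √(H_x² + H_y²) = √((309.61)² + (604.8)²) = 679.44 N.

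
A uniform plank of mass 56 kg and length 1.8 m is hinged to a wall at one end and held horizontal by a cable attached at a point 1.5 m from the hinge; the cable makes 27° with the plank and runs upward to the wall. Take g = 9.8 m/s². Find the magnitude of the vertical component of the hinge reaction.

Take torques about the hinge: T sin 27° · 1.5 = 56×9.8×0.9 = 493.92 N·m.
So T = 493.92 / (0.4540 × 1.5) = 725.3 N.
ΣF_y = 0: H_y = (56×9.8) − T sin 27° = 548.8 − 329.28 = 219.52 N.

|H_y| ≈ 220 N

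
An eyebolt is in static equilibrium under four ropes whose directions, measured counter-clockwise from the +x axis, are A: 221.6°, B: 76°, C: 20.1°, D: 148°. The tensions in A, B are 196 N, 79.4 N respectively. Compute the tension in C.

T_C ≈ 143 N

Resolve: ΣF_x = 196 cos 221.6° + 79.4 cos 76° + T_C cos 20.1° + T_D cos 148° = 0.
        ΣF_y = 196 sin 221.6° + 79.4 sin 76° + T_C sin 20.1° + T_D sin 148° = 0.
The known terms sum to (-127.4, -53.09) N, so 0.9391 T_C − 0.8480 T_D = 127.4 and 0.3437 T_C + 0.5299 T_D = 53.09.
Solving simultaneously: T_C = 142.6 N, T_D = 7.713 N.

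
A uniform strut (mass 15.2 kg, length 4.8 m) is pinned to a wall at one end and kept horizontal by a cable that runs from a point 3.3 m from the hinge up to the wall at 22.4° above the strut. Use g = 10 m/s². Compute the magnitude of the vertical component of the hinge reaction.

|H_y| ≈ 41.5 N

Take torques about the hinge: T sin 22.4° · 3.3 = 15.2×10×2.4 = 364.8 N·m.
So T = 364.8 / (0.3811 × 3.3) = 290.09 N.
ΣF_y = 0: H_y = (15.2×10) − T sin 22.4° = 152 − 110.55 = 41.455 N.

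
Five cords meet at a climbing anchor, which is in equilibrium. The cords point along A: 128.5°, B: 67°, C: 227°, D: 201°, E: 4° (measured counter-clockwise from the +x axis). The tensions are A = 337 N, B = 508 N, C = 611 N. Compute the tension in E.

T_E ≈ 1430 N

Resolve: ΣF_x = 337 cos 128.5° + 508 cos 67° + 611 cos 227° + T_D cos 201° + T_E cos 4° = 0.
        ΣF_y = 337 sin 128.5° + 508 sin 67° + 611 sin 227° + T_D sin 201° + T_E sin 4° = 0.
The known terms sum to (-428, 284.5) N, so -0.9336 T_D + 0.9976 T_E = 428 and -0.3584 T_D + 0.0698 T_E = -284.5.
Solving simultaneously: T_D = 1073 N, T_E = 1433 N.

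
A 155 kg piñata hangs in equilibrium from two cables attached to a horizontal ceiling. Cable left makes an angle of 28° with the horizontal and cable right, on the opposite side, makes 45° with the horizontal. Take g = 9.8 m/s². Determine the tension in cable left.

Weight W = 155 × 9.8 = 1519 N acts straight down.
Horizontal: T_left cos 28° = T_right cos 45°  →  T_right = 1.249 T_left.
Vertical: T_left sin 28° + T_right sin 45° = 1519.
Substituting the horizontal relation into the vertical equation gives 1.352 T_left = 1519, so T_left = 1123 N.

T_left ≈ 1120 N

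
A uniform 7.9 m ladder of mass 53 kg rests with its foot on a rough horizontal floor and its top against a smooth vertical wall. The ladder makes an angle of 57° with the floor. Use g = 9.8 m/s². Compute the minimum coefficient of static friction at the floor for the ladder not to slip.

μ_min ≈ 0.325

ΣF_y = 0: N_floor = 53×9.8 = 519.4 N.
Torques about the foot: N_wall · 7.9 sin 57° = 53×9.8×3.95 cos 57° → N_wall = 168.65 N.
ΣF_x = 0: f_floor = N_wall = 168.65 N.
μ_min = f_floor / N_floor = 168.65 / 519.4 = 0.3247.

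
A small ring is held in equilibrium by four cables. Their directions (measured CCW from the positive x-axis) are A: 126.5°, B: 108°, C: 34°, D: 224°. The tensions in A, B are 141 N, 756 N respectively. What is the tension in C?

T_C ≈ 4720 N

Resolve: ΣF_x = 141 cos 126.5° + 756 cos 108° + T_C cos 34° + T_D cos 224° = 0.
        ΣF_y = 141 sin 126.5° + 756 sin 108° + T_C sin 34° + T_D sin 224° = 0.
The known terms sum to (-317.5, 832.3) N, so 0.8290 T_C − 0.7193 T_D = 317.5 and 0.5592 T_C − 0.6947 T_D = -832.3.
Solving simultaneously: T_C = 4718 N, T_D = 4996 N.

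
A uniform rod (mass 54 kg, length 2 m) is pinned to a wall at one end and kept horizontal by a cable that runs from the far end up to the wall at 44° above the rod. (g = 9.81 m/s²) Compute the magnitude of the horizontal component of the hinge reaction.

Take torques about the hinge: T sin 44° · 2 = 54×9.81×1 = 529.74 N·m.
So T = 529.74 / (0.6947 × 2) = 381.3 N.
ΣF_x = 0: H_x = T cos 44° = 274.28 N.

H_x ≈ 274 N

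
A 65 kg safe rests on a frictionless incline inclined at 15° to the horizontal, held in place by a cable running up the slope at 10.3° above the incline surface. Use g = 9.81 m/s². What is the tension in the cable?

T ≈ 168 N

Take axes along and perpendicular to the incline. Weight components: W sin 15° = 165 N down-slope, W cos 15° = 615.9 N into the surface.
Along incline: T cos 10.3° = W sin 15° → T = 167.7 N.
Perpendicular: N = W cos 15° − T sin 10.3° = 585.9 N.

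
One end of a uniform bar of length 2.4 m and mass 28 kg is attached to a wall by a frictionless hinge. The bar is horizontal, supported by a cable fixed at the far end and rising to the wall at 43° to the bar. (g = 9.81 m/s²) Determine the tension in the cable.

Take torques about the hinge: T sin 43° · 2.4 = 28×9.81×1.2 = 329.62 N·m.
So T = 329.62 / (0.6820 × 2.4) = 201.38 N.

T ≈ 201 N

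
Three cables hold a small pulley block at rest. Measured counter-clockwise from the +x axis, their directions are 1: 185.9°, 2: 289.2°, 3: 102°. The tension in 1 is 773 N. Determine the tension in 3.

T_3 ≈ 6000 N

Resolve: ΣF_x = 773 cos 185.9° + T_2 cos 289.2° + T_3 cos 102° = 0.
        ΣF_y = 773 sin 185.9° + T_2 sin 289.2° + T_3 sin 102° = 0.
The known terms sum to (-768.9, -79.46) N, so 0.3289 T_2 − 0.2079 T_3 = 768.9 and -0.9444 T_2 + 0.9781 T_3 = 79.46.
Solving simultaneously: T_2 = 6133 N, T_3 = 6002 N.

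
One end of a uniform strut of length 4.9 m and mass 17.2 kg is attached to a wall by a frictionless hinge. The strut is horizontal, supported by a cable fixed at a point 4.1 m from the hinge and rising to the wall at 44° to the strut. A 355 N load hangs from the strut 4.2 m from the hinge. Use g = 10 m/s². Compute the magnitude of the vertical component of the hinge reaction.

Take torques about the hinge: T sin 44° · 4.1 = 17.2×10×2.45 + 355×4.2 = 1912.4 N·m.
So T = 1912.4 / (0.6947 × 4.1) = 671.47 N.
ΣF_y = 0: H_y = (17.2×10 + 355) − T sin 44° = 527 − 466.44 = 60.561 N.

|H_y| ≈ 60.6 N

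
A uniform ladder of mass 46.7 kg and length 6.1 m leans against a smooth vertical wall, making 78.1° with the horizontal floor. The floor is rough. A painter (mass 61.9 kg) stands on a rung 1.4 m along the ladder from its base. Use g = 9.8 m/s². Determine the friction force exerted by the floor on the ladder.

Torques about the foot: N_wall · 6.1 sin 78.1° = 46.7×9.8×3.05 cos 78.1° + 61.9×9.8×1.4 cos 78.1° → N_wall = 77.561 N.
ΣF_x = 0: f_floor = N_wall = 77.561 N.

f ≈ 77.6 N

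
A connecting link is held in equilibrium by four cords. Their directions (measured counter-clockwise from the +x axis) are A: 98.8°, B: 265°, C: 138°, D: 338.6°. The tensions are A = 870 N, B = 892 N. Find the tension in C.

Resolve: ΣF_x = 870 cos 98.8° + 892 cos 265° + T_C cos 138° + T_D cos 338.6° = 0.
        ΣF_y = 870 sin 98.8° + 892 sin 265° + T_C sin 138° + T_D sin 338.6° = 0.
The known terms sum to (-210.8, -28.85) N, so -0.7431 T_C + 0.9311 T_D = 210.8 and 0.6691 T_C − 0.3649 T_D = 28.85.
Solving simultaneously: T_C = 295 N, T_D = 461.9 N.

T_C ≈ 295 N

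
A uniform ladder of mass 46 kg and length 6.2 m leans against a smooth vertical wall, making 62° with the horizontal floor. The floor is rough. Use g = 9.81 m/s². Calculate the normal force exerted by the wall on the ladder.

N_wall ≈ 120 N

Torques about the foot: N_wall · 6.2 sin 62° = 46×9.81×3.1 cos 62° → N_wall = 119.97 N.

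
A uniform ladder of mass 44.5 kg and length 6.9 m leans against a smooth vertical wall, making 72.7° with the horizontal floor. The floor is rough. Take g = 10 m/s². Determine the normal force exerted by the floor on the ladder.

ΣF_y = 0: N_floor = 44.5×10 = 445 N.

N_floor ≈ 445 N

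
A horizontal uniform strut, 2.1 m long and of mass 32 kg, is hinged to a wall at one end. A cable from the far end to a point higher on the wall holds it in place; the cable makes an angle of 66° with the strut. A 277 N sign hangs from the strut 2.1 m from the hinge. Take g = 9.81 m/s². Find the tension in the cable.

T ≈ 475 N

Take torques about the hinge: T sin 66° · 2.1 = 32×9.81×1.05 + 277×2.1 = 911.32 N·m.
So T = 911.32 / (0.9135 × 2.1) = 475.03 N.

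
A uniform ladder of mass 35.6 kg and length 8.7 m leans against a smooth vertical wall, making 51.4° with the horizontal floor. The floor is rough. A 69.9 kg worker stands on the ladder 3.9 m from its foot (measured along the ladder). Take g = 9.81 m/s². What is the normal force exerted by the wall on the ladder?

N_wall ≈ 385 N

Torques about the foot: N_wall · 8.7 sin 51.4° = 35.6×9.81×4.35 cos 51.4° + 69.9×9.81×3.9 cos 51.4° → N_wall = 384.78 N.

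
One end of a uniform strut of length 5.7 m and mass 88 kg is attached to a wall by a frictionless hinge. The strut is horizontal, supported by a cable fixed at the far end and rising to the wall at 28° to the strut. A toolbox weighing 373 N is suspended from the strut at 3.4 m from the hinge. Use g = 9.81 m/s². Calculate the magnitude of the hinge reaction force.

|H| ≈ 1360 N

Take torques about the hinge: T sin 28° · 5.7 = 88×9.81×2.85 + 373×3.4 = 3728.5 N·m.
So T = 3728.5 / (0.4695 × 5.7) = 1393.3 N.
ΣF_x = 0: H_x = T cos 28° = 1230.2 N.
ΣF_y = 0: H_y = (88×9.81 + 373) − T sin 28° = 1236.3 − 654.13 = 582.15 N.
|H| = √(H_x² + H_y²) = √((1230.2)² + (582.15)²) = 1361 N.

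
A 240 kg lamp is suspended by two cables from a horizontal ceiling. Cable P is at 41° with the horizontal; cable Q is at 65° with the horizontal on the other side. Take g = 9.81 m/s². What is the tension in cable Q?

T_Q ≈ 1850 N

Weight W = 240 × 9.81 = 2354 N acts straight down.
Horizontal: T_P cos 41° = T_Q cos 65°  →  T_P = 0.56 T_Q.
Vertical: T_P sin 41° + T_Q sin 65° = 2354.
Substituting the horizontal relation into the vertical equation gives 1.274 T_Q = 2354, so T_Q = 1848 N.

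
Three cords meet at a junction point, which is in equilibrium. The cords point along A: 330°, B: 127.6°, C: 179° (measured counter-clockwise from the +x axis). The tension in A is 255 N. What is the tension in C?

T_C ≈ 124 N

Resolve: ΣF_x = 255 cos 330° + T_B cos 127.6° + T_C cos 179° = 0.
        ΣF_y = 255 sin 330° + T_B sin 127.6° + T_C sin 179° = 0.
The known terms sum to (220.8, -127.5) N, so -0.6101 T_B − 0.9998 T_C = -220.8 and 0.7923 T_B + 0.0175 T_C = 127.5.
Solving simultaneously: T_B = 158.2 N, T_C = 124.3 N.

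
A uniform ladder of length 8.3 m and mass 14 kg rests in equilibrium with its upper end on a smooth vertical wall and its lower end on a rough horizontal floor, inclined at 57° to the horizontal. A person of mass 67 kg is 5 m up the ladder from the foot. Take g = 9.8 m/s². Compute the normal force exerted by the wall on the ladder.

N_wall ≈ 301 N

Torques about the foot: N_wall · 8.3 sin 57° = 14×9.8×4.15 cos 57° + 67×9.8×5 cos 57° → N_wall = 301.42 N.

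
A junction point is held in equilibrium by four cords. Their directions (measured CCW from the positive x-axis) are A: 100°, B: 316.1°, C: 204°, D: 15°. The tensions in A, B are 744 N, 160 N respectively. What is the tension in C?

Resolve: ΣF_x = 744 cos 100° + 160 cos 316.1° + T_C cos 204° + T_D cos 15° = 0.
        ΣF_y = 744 sin 100° + 160 sin 316.1° + T_C sin 204° + T_D sin 15° = 0.
The known terms sum to (-13.91, 621.8) N, so -0.9135 T_C + 0.9659 T_D = 13.91 and -0.4067 T_C + 0.2588 T_D = -621.8.
Solving simultaneously: T_C = 3862 N, T_D = 3667 N.

T_C ≈ 3860 N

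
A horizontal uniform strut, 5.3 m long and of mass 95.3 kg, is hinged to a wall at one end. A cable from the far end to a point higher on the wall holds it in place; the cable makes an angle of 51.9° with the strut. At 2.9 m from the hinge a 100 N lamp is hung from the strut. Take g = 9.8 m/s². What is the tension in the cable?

T ≈ 663 N

Take torques about the hinge: T sin 51.9° · 5.3 = 95.3×9.8×2.65 + 100×2.9 = 2764.9 N·m.
So T = 2764.9 / (0.7869 × 5.3) = 662.94 N.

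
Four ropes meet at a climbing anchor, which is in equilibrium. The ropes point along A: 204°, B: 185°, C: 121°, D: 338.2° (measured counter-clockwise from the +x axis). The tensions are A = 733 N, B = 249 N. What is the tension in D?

T_D ≈ 1570 N

Resolve: ΣF_x = 733 cos 204° + 249 cos 185° + T_C cos 121° + T_D cos 338.2° = 0.
        ΣF_y = 733 sin 204° + 249 sin 185° + T_C sin 121° + T_D sin 338.2° = 0.
The known terms sum to (-917.7, -319.8) N, so -0.5150 T_C + 0.9285 T_D = 917.7 and 0.8572 T_C − 0.3714 T_D = 319.8.
Solving simultaneously: T_C = 1055 N, T_D = 1573 N.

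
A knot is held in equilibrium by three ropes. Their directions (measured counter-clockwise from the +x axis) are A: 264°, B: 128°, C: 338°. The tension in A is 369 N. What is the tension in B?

T_B ≈ 709 N

Resolve: ΣF_x = 369 cos 264° + T_B cos 128° + T_C cos 338° = 0.
        ΣF_y = 369 sin 264° + T_B sin 128° + T_C sin 338° = 0.
The known terms sum to (-38.57, -367) N, so -0.6157 T_B + 0.9272 T_C = 38.57 and 0.7880 T_B − 0.3746 T_C = 367.
Solving simultaneously: T_B = 709.4 N, T_C = 512.7 N.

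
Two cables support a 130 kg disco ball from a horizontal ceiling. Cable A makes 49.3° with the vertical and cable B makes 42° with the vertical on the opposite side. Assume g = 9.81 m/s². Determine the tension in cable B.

T_B ≈ 967 N

Angles from the horizontal: cable A is 90° − 49.3° = 40.7°, cable B is 90° − 42° = 48°.
Weight W = 130 × 9.81 = 1275 N acts straight down.
Horizontal: T_A cos 40.7° = T_B cos 48°  →  T_A = 0.8826 T_B.
Vertical: T_A sin 40.7° + T_B sin 48° = 1275.
Substituting the horizontal relation into the vertical equation gives 1.319 T_B = 1275, so T_B = 967.1 N.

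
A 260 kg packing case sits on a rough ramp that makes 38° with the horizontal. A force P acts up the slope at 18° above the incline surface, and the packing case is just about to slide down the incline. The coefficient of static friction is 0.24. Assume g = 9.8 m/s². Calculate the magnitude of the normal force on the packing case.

N ≈ 1620 N

On the verge of sliding down the incline, friction equals μN and acts up the slope.
Perpendicular: N + P sin 18° = W cos 38° = 2008 N.
Along incline: P cos 18° + μN = W sin 38° with W sin 38° = 1569 N.
Solving the pair for P and N: P = 1239 N, N = 1625 N (and f = μN = 390 N).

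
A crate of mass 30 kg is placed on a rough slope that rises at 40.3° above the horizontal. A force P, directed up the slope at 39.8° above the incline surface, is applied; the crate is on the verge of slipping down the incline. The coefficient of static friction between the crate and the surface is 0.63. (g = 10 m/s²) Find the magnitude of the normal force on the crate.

N ≈ 141 N

On the verge of sliding down the incline, friction equals μN and acts up the slope.
Perpendicular: N + P sin 39.8° = W cos 40.3° = 228.8 N.
Along incline: P cos 39.8° + μN = W sin 40.3° with W sin 40.3° = 194 N.
Solving the pair for P and N: P = 136.7 N, N = 141.3 N (and f = μN = 89.02 N).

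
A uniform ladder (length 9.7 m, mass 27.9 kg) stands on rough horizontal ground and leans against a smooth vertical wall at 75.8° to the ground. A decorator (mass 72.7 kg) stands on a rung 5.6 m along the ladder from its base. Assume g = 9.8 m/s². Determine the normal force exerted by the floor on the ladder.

N_floor ≈ 986 N

ΣF_y = 0: N_floor = 27.9×9.8 + 72.7×9.8 = 985.88 N.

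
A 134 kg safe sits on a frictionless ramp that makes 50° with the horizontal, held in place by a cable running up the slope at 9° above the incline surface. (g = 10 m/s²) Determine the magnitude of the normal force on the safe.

N ≈ 699 N

Take axes along and perpendicular to the incline. Weight components: W sin 50° = 1026 N down-slope, W cos 50° = 861.3 N into the surface.
Along incline: T cos 9° = W sin 50° → T = 1039 N.
Perpendicular: N = W cos 50° − T sin 9° = 698.8 N.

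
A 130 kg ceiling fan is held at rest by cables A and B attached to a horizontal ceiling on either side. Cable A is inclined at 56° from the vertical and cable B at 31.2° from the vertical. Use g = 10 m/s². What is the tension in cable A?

Angles from the horizontal: cable A is 90° − 56° = 34°, cable B is 90° − 31.2° = 58.8°.
Weight W = 130 × 10 = 1300 N acts straight down.
Horizontal: T_A cos 34° = T_B cos 58.8°  →  T_B = 1.6 T_A.
Vertical: T_A sin 34° + T_B sin 58.8° = 1300.
Substituting the horizontal relation into the vertical equation gives 1.928 T_A = 1300, so T_A = 674.2 N.

T_A ≈ 674 N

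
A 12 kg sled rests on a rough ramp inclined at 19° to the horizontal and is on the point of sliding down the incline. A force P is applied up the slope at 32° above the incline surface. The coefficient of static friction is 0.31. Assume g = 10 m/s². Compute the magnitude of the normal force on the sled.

On the verge of sliding down the incline, friction equals μN and acts up the slope.
Perpendicular: N + P sin 32° = W cos 19° = 113.5 N.
Along incline: P cos 32° + μN = W sin 19° with W sin 19° = 39.07 N.
Solving the pair for P and N: P = 5.696 N, N = 110.4 N (and f = μN = 34.24 N).

N ≈ 110 N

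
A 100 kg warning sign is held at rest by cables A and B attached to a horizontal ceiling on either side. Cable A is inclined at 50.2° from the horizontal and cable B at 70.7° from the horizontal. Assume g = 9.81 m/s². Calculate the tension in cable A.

T_A ≈ 378 N

Weight W = 100 × 9.81 = 981 N acts straight down.
Horizontal: T_A cos 50.2° = T_B cos 70.7°  →  T_B = 1.937 T_A.
Vertical: T_A sin 50.2° + T_B sin 70.7° = 981.
Substituting the horizontal relation into the vertical equation gives 2.596 T_A = 981, so T_A = 377.9 N.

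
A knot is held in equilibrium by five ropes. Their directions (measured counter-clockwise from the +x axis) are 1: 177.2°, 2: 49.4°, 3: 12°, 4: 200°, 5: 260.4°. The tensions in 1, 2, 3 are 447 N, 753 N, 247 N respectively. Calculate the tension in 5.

Resolve: ΣF_x = 447 cos 177.2° + 753 cos 49.4° + 247 cos 12° + T_4 cos 200° + T_5 cos 260.4° = 0.
        ΣF_y = 447 sin 177.2° + 753 sin 49.4° + 247 sin 12° + T_4 sin 200° + T_5 sin 260.4° = 0.
The known terms sum to (285.2, 644.9) N, so -0.9397 T_4 − 0.1668 T_5 = -285.2 and -0.3420 T_4 − 0.9860 T_5 = -644.9.
Solving simultaneously: T_4 = 199.7 N, T_5 = 584.8 N.

T_5 ≈ 585 N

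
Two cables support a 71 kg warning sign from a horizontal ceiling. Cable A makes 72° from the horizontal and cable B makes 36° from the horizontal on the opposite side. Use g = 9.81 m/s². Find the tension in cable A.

Weight W = 71 × 9.81 = 696.5 N acts straight down.
Horizontal: T_A cos 72° = T_B cos 36°  →  T_B = 0.382 T_A.
Vertical: T_A sin 72° + T_B sin 36° = 696.5.
Substituting the horizontal relation into the vertical equation gives 1.176 T_A = 696.5, so T_A = 592.5 N.

T_A ≈ 592 N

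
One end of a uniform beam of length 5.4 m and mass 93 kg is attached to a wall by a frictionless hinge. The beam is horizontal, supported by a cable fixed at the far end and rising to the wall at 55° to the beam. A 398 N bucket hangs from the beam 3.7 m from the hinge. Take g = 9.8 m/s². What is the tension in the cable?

Take torques about the hinge: T sin 55° · 5.4 = 93×9.8×2.7 + 398×3.7 = 3933.4 N·m.
So T = 3933.4 / (0.8192 × 5.4) = 889.22 N.

T ≈ 889 N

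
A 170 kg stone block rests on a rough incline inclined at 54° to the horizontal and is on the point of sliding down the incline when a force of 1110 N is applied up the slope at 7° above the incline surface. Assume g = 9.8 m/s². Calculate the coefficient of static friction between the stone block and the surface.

On the verge of sliding down the incline, friction is at its maximum μN and acts up the slope.
Perpendicular to incline: N = W cos 54° − P sin 7° = 979.3 − 135.3 = 844 N.
Along incline: P cos 7° + μN = W sin 54° → μ = (W sin 54° − P cos 7°) / N = 0.2916.

μ ≈ 0.292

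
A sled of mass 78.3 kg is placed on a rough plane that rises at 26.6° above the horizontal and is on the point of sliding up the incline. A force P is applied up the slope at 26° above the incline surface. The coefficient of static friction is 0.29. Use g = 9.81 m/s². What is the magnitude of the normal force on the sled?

N ≈ 455 N

On the verge of sliding up the incline, friction equals μN and acts down the slope.
Perpendicular: N + P sin 26° = W cos 26.6° = 686.8 N.
Along incline: P cos 26° = W sin 26.6° + μN  with W sin 26.6° = 343.9 N.
Solving the pair for P and N: P = 529.4 N, N = 454.8 N (and f = μN = 131.9 N).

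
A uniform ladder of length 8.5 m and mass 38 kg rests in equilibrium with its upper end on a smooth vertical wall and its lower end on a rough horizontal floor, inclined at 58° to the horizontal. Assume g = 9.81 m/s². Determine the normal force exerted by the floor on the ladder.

ΣF_y = 0: N_floor = 38×9.81 = 372.78 N.

N_floor ≈ 373 N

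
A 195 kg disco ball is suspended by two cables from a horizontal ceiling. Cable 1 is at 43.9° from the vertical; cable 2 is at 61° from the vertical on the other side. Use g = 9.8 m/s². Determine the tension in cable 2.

T_2 ≈ 1370 N

Angles from the horizontal: cable 1 is 90° − 43.9° = 46.1°, cable 2 is 90° − 61° = 29°.
Weight W = 195 × 9.8 = 1911 N acts straight down.
Horizontal: T_1 cos 46.1° = T_2 cos 29°  →  T_1 = 1.261 T_2.
Vertical: T_1 sin 46.1° + T_2 sin 29° = 1911.
Substituting the horizontal relation into the vertical equation gives 1.394 T_2 = 1911, so T_2 = 1371 N.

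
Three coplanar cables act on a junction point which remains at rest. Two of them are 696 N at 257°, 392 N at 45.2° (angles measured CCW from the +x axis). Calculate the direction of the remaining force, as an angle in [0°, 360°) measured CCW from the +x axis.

θ ≈ 107°

Sum the known components: ΣF_x = 119.7 N, ΣF_y = -400 N.
For equilibrium the remaining force must supply (−ΣF_x, −ΣF_y) = (-119.7, 400) N.
Magnitude = √((-119.7)² + (400)²) = 417.5 N; direction = atan2(400, -119.7) = 106.7°.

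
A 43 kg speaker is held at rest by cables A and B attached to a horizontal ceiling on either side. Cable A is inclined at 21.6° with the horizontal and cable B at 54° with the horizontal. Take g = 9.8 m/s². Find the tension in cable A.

T_A ≈ 256 N

Weight W = 43 × 9.8 = 421.4 N acts straight down.
Horizontal: T_A cos 21.6° = T_B cos 54°  →  T_B = 1.582 T_A.
Vertical: T_A sin 21.6° + T_B sin 54° = 421.4.
Substituting the horizontal relation into the vertical equation gives 1.648 T_A = 421.4, so T_A = 255.7 N.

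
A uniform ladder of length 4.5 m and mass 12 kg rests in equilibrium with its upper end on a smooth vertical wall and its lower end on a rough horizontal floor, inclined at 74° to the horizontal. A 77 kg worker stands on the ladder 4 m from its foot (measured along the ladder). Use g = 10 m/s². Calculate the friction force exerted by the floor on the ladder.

f ≈ 213 N

Torques about the foot: N_wall · 4.5 sin 74° = 12×10×2.25 cos 74° + 77×10×4 cos 74° → N_wall = 213.47 N.
ΣF_x = 0: f_floor = N_wall = 213.47 N.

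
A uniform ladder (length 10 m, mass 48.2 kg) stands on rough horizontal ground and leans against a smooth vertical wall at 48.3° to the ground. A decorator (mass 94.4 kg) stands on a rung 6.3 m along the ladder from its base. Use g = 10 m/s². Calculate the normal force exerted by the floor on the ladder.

ΣF_y = 0: N_floor = 48.2×10 + 94.4×10 = 1426 N.

N_floor ≈ 1430 N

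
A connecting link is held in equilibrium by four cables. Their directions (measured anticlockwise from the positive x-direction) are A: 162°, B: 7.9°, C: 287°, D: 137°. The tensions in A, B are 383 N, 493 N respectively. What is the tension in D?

Resolve: ΣF_x = 383 cos 162° + 493 cos 7.9° + T_C cos 287° + T_D cos 137° = 0.
        ΣF_y = 383 sin 162° + 493 sin 7.9° + T_C sin 287° + T_D sin 137° = 0.
The known terms sum to (124.1, 186.1) N, so 0.2924 T_C − 0.7314 T_D = -124.1 and -0.9563 T_C + 0.6820 T_D = -186.1.
Solving simultaneously: T_C = 441.5 N, T_D = 346.1 N.

T_D ≈ 346 N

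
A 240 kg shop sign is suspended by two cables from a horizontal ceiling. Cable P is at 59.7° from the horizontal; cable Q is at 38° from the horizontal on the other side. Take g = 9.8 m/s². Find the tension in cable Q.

T_Q ≈ 1200 N

Weight W = 240 × 9.8 = 2352 N acts straight down.
Horizontal: T_P cos 59.7° = T_Q cos 38°  →  T_P = 1.562 T_Q.
Vertical: T_P sin 59.7° + T_Q sin 38° = 2352.
Substituting the horizontal relation into the vertical equation gives 1.964 T_Q = 2352, so T_Q = 1197 N.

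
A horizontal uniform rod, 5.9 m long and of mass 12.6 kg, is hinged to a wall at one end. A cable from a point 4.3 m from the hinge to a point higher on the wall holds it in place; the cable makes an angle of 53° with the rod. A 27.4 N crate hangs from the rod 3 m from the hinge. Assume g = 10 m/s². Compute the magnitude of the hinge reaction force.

Take torques about the hinge: T sin 53° · 4.3 = 12.6×10×2.95 + 27.4×3 = 453.9 N·m.
So T = 453.9 / (0.7986 × 4.3) = 132.17 N.
ΣF_x = 0: H_x = T cos 53° = 79.544 N.
ΣF_y = 0: H_y = (12.6×10 + 27.4) − T sin 53° = 153.4 − 105.56 = 47.842 N.
|H| = √(H_x² + H_y²) = √((79.544)² + (47.842)²) = 92.823 N.

|H| ≈ 92.8 N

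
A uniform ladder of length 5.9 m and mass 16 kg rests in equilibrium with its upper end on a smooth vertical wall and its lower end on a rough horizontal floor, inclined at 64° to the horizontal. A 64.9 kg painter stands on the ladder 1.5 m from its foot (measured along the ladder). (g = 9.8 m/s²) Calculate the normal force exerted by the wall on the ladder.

N_wall ≈ 117 N

Torques about the foot: N_wall · 5.9 sin 64° = 16×9.8×2.95 cos 64° + 64.9×9.8×1.5 cos 64° → N_wall = 117.1 N.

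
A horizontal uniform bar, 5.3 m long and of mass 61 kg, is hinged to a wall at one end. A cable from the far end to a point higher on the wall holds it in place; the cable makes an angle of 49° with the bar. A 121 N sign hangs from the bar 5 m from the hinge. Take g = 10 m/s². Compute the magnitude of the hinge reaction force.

Take torques about the hinge: T sin 49° · 5.3 = 61×10×2.65 + 121×5 = 2221.5 N·m.
So T = 2221.5 / (0.7547 × 5.3) = 555.38 N.
ΣF_x = 0: H_x = T cos 49° = 364.36 N.
ΣF_y = 0: H_y = (61×10 + 121) − T sin 49° = 731 − 419.15 = 311.85 N.
|H| = √(H_x² + H_y²) = √((364.36)² + (311.85)²) = 479.59 N.

|H| ≈ 480 N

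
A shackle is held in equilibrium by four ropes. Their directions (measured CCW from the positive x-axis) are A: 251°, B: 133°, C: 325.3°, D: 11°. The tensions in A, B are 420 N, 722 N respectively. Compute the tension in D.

Resolve: ΣF_x = 420 cos 251° + 722 cos 133° + T_C cos 325.3° + T_D cos 11° = 0.
        ΣF_y = 420 sin 251° + 722 sin 133° + T_C sin 325.3° + T_D sin 11° = 0.
The known terms sum to (-629.1, 130.9) N, so 0.8221 T_C + 0.9816 T_D = 629.1 and -0.5693 T_C + 0.1908 T_D = -130.9.
Solving simultaneously: T_C = 347.3 N, T_D = 350 N.

T_D ≈ 350 N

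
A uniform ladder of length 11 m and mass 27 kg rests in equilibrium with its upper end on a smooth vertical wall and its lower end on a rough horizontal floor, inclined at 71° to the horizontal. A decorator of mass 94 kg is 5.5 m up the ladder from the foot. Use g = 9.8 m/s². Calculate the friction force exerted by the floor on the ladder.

f ≈ 204 N

Torques about the foot: N_wall · 11 sin 71° = 27×9.8×5.5 cos 71° + 94×9.8×5.5 cos 71° → N_wall = 204.15 N.
ΣF_x = 0: f_floor = N_wall = 204.15 N.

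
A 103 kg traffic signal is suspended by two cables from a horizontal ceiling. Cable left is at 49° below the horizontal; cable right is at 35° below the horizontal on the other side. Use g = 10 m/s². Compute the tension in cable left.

Weight W = 103 × 10 = 1030 N acts straight down.
Horizontal: T_left cos 49° = T_right cos 35°  →  T_right = 0.8009 T_left.
Vertical: T_left sin 49° + T_right sin 35° = 1030.
Substituting the horizontal relation into the vertical equation gives 1.214 T_left = 1030, so T_left = 848.4 N.

T_left ≈ 848 N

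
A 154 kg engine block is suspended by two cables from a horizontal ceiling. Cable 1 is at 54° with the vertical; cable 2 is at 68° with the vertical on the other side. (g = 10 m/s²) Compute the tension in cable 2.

T_2 ≈ 1470 N

Angles from the horizontal: cable 1 is 90° − 54° = 36°, cable 2 is 90° − 68° = 22°.
Weight W = 154 × 10 = 1540 N acts straight down.
Horizontal: T_1 cos 36° = T_2 cos 22°  →  T_1 = 1.146 T_2.
Vertical: T_1 sin 36° + T_2 sin 22° = 1540.
Substituting the horizontal relation into the vertical equation gives 1.048 T_2 = 1540, so T_2 = 1469 N.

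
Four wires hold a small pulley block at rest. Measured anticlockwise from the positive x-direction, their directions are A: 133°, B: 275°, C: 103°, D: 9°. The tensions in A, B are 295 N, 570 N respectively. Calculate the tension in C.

T_C ≈ 325 N

Resolve: ΣF_x = 295 cos 133° + 570 cos 275° + T_C cos 103° + T_D cos 9° = 0.
        ΣF_y = 295 sin 133° + 570 sin 275° + T_C sin 103° + T_D sin 9° = 0.
The known terms sum to (-151.5, -352.1) N, so -0.2250 T_C + 0.9877 T_D = 151.5 and 0.9744 T_C + 0.1564 T_D = 352.1.
Solving simultaneously: T_C = 324.8 N, T_D = 227.4 N.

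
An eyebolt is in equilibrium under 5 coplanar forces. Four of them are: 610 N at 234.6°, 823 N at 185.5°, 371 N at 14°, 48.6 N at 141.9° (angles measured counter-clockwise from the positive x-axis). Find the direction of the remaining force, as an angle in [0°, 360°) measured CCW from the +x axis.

θ ≈ 28.2°

Sum the known components: ΣF_x = -850.8 N, ΣF_y = -456.4 N.
For equilibrium the remaining force must supply (−ΣF_x, −ΣF_y) = (850.8, 456.4) N.
Magnitude = √((850.8)² + (456.4)²) = 965.5 N; direction = atan2(456.4, 850.8) = 28.2°.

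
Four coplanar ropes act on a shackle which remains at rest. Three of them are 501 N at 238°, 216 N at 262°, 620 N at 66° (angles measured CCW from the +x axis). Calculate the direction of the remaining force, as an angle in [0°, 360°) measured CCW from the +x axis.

Sum the known components: ΣF_x = -43.37 N, ΣF_y = -72.37 N.
For equilibrium the remaining force must supply (−ΣF_x, −ΣF_y) = (43.37, 72.37) N.
Magnitude = √((43.37)² + (72.37)²) = 84.37 N; direction = atan2(72.37, 43.37) = 59.1°.

θ ≈ 59.1°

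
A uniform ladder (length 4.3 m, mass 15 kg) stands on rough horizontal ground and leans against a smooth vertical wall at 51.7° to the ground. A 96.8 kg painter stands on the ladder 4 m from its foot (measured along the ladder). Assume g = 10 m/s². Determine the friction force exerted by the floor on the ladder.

Torques about the foot: N_wall · 4.3 sin 51.7° = 15×10×2.15 cos 51.7° + 96.8×10×4 cos 51.7° → N_wall = 770.38 N.
ΣF_x = 0: f_floor = N_wall = 770.38 N.

f ≈ 770 N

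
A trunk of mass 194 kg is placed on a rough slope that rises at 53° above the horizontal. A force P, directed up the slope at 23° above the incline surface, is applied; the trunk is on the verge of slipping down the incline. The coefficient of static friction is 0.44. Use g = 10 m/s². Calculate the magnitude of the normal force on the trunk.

N ≈ 627 N

On the verge of sliding down the incline, friction equals μN and acts up the slope.
Perpendicular: N + P sin 23° = W cos 53° = 1168 N.
Along incline: P cos 23° + μN = W sin 53° with W sin 53° = 1549 N.
Solving the pair for P and N: P = 1383 N, N = 627 N (and f = μN = 275.9 N).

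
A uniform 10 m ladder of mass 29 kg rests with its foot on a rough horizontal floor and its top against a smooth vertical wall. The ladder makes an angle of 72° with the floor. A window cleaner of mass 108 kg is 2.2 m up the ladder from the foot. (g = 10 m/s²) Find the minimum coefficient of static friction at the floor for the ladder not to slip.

μ_min ≈ 0.0907

ΣF_y = 0: N_floor = 29×10 + 108×10 = 1370 N.
Torques about the foot: N_wall · 10 sin 72° = 29×10×5 cos 72° + 108×10×2.2 cos 72° → N_wall = 124.31 N.
ΣF_x = 0: f_floor = N_wall = 124.31 N.
μ_min = f_floor / N_floor = 124.31 / 1370 = 0.09074.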